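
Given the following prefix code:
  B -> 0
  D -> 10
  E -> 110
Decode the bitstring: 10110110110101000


Decoding step by step:
Bits 10 -> D
Bits 110 -> E
Bits 110 -> E
Bits 110 -> E
Bits 10 -> D
Bits 10 -> D
Bits 0 -> B
Bits 0 -> B


Decoded message: DEEEDDBB


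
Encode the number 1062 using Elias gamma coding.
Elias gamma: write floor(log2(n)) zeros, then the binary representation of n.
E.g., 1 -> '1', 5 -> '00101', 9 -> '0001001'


num_bits = floor(log2(1062)) + 1 = 11
leading_zeros = num_bits - 1 = 10
binary(1062) = 10000100110

Elias gamma(1062) = '0000000000' + '10000100110' = 000000000010000100110 (21 bits)


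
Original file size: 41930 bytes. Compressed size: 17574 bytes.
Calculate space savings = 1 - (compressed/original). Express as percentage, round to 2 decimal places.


ratio = compressed/original = 17574/41930 = 0.419127
savings = 1 - ratio = 1 - 0.419127 = 0.580873
as a percentage: 0.580873 * 100 = 58.09%

Space savings = 1 - 17574/41930 = 58.09%


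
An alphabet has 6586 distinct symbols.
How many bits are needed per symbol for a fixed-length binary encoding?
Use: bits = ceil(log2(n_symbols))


log2(6586) = 12.6852
Bracket: 2^12 = 4096 < 6586 <= 2^13 = 8192
So ceil(log2(6586)) = 13

bits = ceil(log2(6586)) = ceil(12.6852) = 13 bits


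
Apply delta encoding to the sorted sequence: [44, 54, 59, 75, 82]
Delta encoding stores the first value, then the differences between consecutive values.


First value: 44
Deltas:
  54 - 44 = 10
  59 - 54 = 5
  75 - 59 = 16
  82 - 75 = 7


Delta encoded: [44, 10, 5, 16, 7]


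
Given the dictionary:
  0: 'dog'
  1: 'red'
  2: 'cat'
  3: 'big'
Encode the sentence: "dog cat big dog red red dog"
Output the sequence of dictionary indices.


Look up each word in the dictionary:
  'dog' -> 0
  'cat' -> 2
  'big' -> 3
  'dog' -> 0
  'red' -> 1
  'red' -> 1
  'dog' -> 0

Encoded: [0, 2, 3, 0, 1, 1, 0]


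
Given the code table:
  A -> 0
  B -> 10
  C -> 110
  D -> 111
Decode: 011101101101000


Decoding:
0 -> A
111 -> D
0 -> A
110 -> C
110 -> C
10 -> B
0 -> A
0 -> A


Result: ADACCBAA


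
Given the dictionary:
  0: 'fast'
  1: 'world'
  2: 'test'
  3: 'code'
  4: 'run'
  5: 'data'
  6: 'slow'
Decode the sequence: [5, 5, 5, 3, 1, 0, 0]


Look up each index in the dictionary:
  5 -> 'data'
  5 -> 'data'
  5 -> 'data'
  3 -> 'code'
  1 -> 'world'
  0 -> 'fast'
  0 -> 'fast'

Decoded: "data data data code world fast fast"


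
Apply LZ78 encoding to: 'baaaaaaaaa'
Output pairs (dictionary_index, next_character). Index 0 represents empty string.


LZ78 encoding steps:
Dictionary: {0: ''}
Step 1: w='' (idx 0), next='b' -> output (0, 'b'), add 'b' as idx 1
Step 2: w='' (idx 0), next='a' -> output (0, 'a'), add 'a' as idx 2
Step 3: w='a' (idx 2), next='a' -> output (2, 'a'), add 'aa' as idx 3
Step 4: w='aa' (idx 3), next='a' -> output (3, 'a'), add 'aaa' as idx 4
Step 5: w='aaa' (idx 4), end of input -> output (4, '')


Encoded: [(0, 'b'), (0, 'a'), (2, 'a'), (3, 'a'), (4, '')]


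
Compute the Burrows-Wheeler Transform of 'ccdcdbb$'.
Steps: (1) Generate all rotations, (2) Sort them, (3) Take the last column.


Rotations (sorted):
  0: $ccdcdbb -> last char: b
  1: b$ccdcdb -> last char: b
  2: bb$ccdcd -> last char: d
  3: ccdcdbb$ -> last char: $
  4: cdbb$ccd -> last char: d
  5: cdcdbb$c -> last char: c
  6: dbb$ccdc -> last char: c
  7: dcdbb$cc -> last char: c


BWT = bbd$dccc


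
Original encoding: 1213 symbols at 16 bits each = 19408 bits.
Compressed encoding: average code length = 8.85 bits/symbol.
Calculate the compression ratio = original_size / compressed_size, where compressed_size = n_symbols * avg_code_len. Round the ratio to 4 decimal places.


original_size = n_symbols * orig_bits = 1213 * 16 = 19408 bits
compressed_size = n_symbols * avg_code_len = 1213 * 8.85 = 10735.05 bits
ratio = original_size / compressed_size = 19408 / 10735.05 = 1.8079

Compression ratio = 1.8079


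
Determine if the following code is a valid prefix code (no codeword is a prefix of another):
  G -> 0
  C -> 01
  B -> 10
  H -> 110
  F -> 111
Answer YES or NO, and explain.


Checking each pair (does one codeword prefix another?):
  G='0' vs C='01': prefix -- VIOLATION

NO -- this is NOT a valid prefix code. G (0) is a prefix of C (01).


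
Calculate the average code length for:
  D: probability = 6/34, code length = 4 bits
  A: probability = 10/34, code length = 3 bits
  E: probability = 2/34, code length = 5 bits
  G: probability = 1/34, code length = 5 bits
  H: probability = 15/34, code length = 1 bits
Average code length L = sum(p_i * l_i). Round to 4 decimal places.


Weighted contributions p_i * l_i:
  D: (6/34) * 4 = 24/34
  A: (10/34) * 3 = 30/34
  E: (2/34) * 5 = 10/34
  G: (1/34) * 5 = 5/34
  H: (15/34) * 1 = 15/34
Sum = (24 + 30 + 10 + 5 + 15)/34 = 84/34

L = 84/34 = 2.4706 bits/symbol


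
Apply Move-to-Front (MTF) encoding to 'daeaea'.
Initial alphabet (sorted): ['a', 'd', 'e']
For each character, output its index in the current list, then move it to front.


MTF encoding:
'd': index 1 in ['a', 'd', 'e'] -> ['d', 'a', 'e']
'a': index 1 in ['d', 'a', 'e'] -> ['a', 'd', 'e']
'e': index 2 in ['a', 'd', 'e'] -> ['e', 'a', 'd']
'a': index 1 in ['e', 'a', 'd'] -> ['a', 'e', 'd']
'e': index 1 in ['a', 'e', 'd'] -> ['e', 'a', 'd']
'a': index 1 in ['e', 'a', 'd'] -> ['a', 'e', 'd']


Output: [1, 1, 2, 1, 1, 1]


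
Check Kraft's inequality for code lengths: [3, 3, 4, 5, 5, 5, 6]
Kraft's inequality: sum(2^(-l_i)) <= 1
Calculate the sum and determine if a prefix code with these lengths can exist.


Sum = 2^(-3) + 2^(-3) + 2^(-4) + 2^(-5) + 2^(-5) + 2^(-5) + 2^(-6)
    = 0.125 + 0.125 + 0.0625 + 0.03125 + 0.03125 + 0.03125 + 0.015625
    = 27/64 = 0.421875
Since 0.421875 <= 1, Kraft's inequality IS satisfied.
A prefix code with these lengths CAN exist.

Kraft sum = 0.421875. Satisfied.


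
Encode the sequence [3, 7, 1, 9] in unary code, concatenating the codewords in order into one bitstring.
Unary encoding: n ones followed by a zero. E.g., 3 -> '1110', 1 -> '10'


Encode each number as n ones followed by a terminating 0:
  3 -> 1110 (4 bits)
  7 -> 11111110 (8 bits)
  1 -> 10 (2 bits)
  9 -> 1111111110 (10 bits)
Total length = 4 + 8 + 2 + 10 = 24 bits.

Unary([3, 7, 1, 9]) = 111011111110101111111110 (24 bits)


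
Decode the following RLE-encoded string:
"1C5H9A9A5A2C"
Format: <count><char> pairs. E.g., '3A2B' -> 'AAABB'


Expanding each <count><char> pair:
  1C -> 'C'
  5H -> 'HHHHH'
  9A -> 'AAAAAAAAA'
  9A -> 'AAAAAAAAA'
  5A -> 'AAAAA'
  2C -> 'CC'

Decoded = CHHHHHAAAAAAAAAAAAAAAAAAAAAAACC


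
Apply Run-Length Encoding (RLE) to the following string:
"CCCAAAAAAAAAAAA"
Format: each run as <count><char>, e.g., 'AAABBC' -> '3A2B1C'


Scanning runs left to right:
  i=0: run of 'C' x 3 -> '3C'
  i=3: run of 'A' x 12 -> '12A'

RLE = 3C12A


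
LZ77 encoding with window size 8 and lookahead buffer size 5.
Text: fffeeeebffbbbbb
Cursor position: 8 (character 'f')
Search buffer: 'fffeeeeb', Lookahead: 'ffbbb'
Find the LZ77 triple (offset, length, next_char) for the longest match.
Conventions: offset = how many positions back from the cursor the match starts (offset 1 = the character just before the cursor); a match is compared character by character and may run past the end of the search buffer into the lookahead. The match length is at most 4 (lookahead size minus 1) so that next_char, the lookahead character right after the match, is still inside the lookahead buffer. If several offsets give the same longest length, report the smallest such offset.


Try each offset into the search buffer:
  offset=1 (pos 7, char 'b'): match length 0
  offset=2 (pos 6, char 'e'): match length 0
  offset=3 (pos 5, char 'e'): match length 0
  offset=4 (pos 4, char 'e'): match length 0
  offset=5 (pos 3, char 'e'): match length 0
  offset=6 (pos 2, char 'f'): match length 1
  offset=7 (pos 1, char 'f'): match length 2
  offset=8 (pos 0, char 'f'): match length 2
Longest match has length 2, found at offsets 7, 8; take the smallest, offset 7.
next_char = character at position 8 + 2 = 10 -> 'b'

Best match: offset=7, length=2 (matching 'ff' starting at position 1)
LZ77 triple: (7, 2, 'b')


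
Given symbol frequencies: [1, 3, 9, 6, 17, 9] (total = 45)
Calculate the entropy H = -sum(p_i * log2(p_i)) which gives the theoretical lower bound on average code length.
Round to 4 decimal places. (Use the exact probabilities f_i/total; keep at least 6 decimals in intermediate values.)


Per-symbol terms -p_i * log2(p_i) with p_i = f_i/45:
  p = 1/45 = 0.022222: log2(p) = -5.491853, -p*log2(p) = 0.122041
  p = 3/45 = 0.066667: log2(p) = -3.906891, -p*log2(p) = 0.260459
  p = 9/45 = 0.200000: log2(p) = -2.321928, -p*log2(p) = 0.464386
  p = 6/45 = 0.133333: log2(p) = -2.906891, -p*log2(p) = 0.387585
  p = 17/45 = 0.377778: log2(p) = -1.404390, -p*log2(p) = 0.530547
  p = 9/45 = 0.200000: log2(p) = -2.321928, -p*log2(p) = 0.464386
H = 0.122041 + 0.260459 + 0.464386 + 0.387585 + 0.530547 + 0.464386 = 2.229404

H = 2.2294 bits/symbol


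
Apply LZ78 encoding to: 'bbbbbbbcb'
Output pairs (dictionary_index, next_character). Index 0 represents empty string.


LZ78 encoding steps:
Dictionary: {0: ''}
Step 1: w='' (idx 0), next='b' -> output (0, 'b'), add 'b' as idx 1
Step 2: w='b' (idx 1), next='b' -> output (1, 'b'), add 'bb' as idx 2
Step 3: w='bb' (idx 2), next='b' -> output (2, 'b'), add 'bbb' as idx 3
Step 4: w='b' (idx 1), next='c' -> output (1, 'c'), add 'bc' as idx 4
Step 5: w='b' (idx 1), end of input -> output (1, '')


Encoded: [(0, 'b'), (1, 'b'), (2, 'b'), (1, 'c'), (1, '')]


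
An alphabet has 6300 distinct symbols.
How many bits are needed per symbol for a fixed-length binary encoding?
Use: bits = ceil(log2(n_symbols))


log2(6300) = 12.6211
Bracket: 2^12 = 4096 < 6300 <= 2^13 = 8192
So ceil(log2(6300)) = 13

bits = ceil(log2(6300)) = ceil(12.6211) = 13 bits


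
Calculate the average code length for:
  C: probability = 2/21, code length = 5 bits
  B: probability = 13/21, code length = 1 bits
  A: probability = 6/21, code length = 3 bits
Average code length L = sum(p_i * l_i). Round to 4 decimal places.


Weighted contributions p_i * l_i:
  C: (2/21) * 5 = 10/21
  B: (13/21) * 1 = 13/21
  A: (6/21) * 3 = 18/21
Sum = (10 + 13 + 18)/21 = 41/21

L = 41/21 = 1.9524 bits/symbol


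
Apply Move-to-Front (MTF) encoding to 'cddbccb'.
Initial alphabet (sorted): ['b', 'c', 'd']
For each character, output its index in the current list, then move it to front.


MTF encoding:
'c': index 1 in ['b', 'c', 'd'] -> ['c', 'b', 'd']
'd': index 2 in ['c', 'b', 'd'] -> ['d', 'c', 'b']
'd': index 0 in ['d', 'c', 'b'] -> ['d', 'c', 'b']
'b': index 2 in ['d', 'c', 'b'] -> ['b', 'd', 'c']
'c': index 2 in ['b', 'd', 'c'] -> ['c', 'b', 'd']
'c': index 0 in ['c', 'b', 'd'] -> ['c', 'b', 'd']
'b': index 1 in ['c', 'b', 'd'] -> ['b', 'c', 'd']


Output: [1, 2, 0, 2, 2, 0, 1]


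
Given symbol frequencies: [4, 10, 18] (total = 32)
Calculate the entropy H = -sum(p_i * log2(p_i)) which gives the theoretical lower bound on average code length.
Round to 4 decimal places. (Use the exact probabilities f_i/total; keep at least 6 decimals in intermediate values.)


Per-symbol terms -p_i * log2(p_i) with p_i = f_i/32:
  p = 4/32 = 0.125000: log2(p) = -3.000000, -p*log2(p) = 0.375000
  p = 10/32 = 0.312500: log2(p) = -1.678072, -p*log2(p) = 0.524397
  p = 18/32 = 0.562500: log2(p) = -0.830075, -p*log2(p) = 0.466917
H = 0.375000 + 0.524397 + 0.466917 = 1.366314

H = 1.3663 bits/symbol


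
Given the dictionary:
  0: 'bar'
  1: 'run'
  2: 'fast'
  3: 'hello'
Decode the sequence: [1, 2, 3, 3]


Look up each index in the dictionary:
  1 -> 'run'
  2 -> 'fast'
  3 -> 'hello'
  3 -> 'hello'

Decoded: "run fast hello hello"


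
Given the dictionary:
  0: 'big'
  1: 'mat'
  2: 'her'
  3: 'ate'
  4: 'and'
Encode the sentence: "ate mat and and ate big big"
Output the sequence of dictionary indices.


Look up each word in the dictionary:
  'ate' -> 3
  'mat' -> 1
  'and' -> 4
  'and' -> 4
  'ate' -> 3
  'big' -> 0
  'big' -> 0

Encoded: [3, 1, 4, 4, 3, 0, 0]


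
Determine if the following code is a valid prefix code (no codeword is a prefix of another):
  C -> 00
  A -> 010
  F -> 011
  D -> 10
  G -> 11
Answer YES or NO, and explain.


Checking each pair (does one codeword prefix another?):
  C='00' vs A='010': no prefix
  C='00' vs F='011': no prefix
  C='00' vs D='10': no prefix
  C='00' vs G='11': no prefix
  A='010' vs C='00': no prefix
  A='010' vs F='011': no prefix
  A='010' vs D='10': no prefix
  A='010' vs G='11': no prefix
  F='011' vs C='00': no prefix
  F='011' vs A='010': no prefix
  F='011' vs D='10': no prefix
  F='011' vs G='11': no prefix
  D='10' vs C='00': no prefix
  D='10' vs A='010': no prefix
  D='10' vs F='011': no prefix
  D='10' vs G='11': no prefix
  G='11' vs C='00': no prefix
  G='11' vs A='010': no prefix
  G='11' vs F='011': no prefix
  G='11' vs D='10': no prefix
No violation found over all pairs.

YES -- this is a valid prefix code. No codeword is a prefix of any other codeword.


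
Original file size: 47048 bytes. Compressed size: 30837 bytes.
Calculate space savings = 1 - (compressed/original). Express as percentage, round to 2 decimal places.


ratio = compressed/original = 30837/47048 = 0.655437
savings = 1 - ratio = 1 - 0.655437 = 0.344563
as a percentage: 0.344563 * 100 = 34.46%

Space savings = 1 - 30837/47048 = 34.46%


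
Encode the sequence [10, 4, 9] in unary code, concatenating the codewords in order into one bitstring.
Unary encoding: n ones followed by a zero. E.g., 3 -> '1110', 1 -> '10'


Encode each number as n ones followed by a terminating 0:
  10 -> 11111111110 (11 bits)
  4 -> 11110 (5 bits)
  9 -> 1111111110 (10 bits)
Total length = 11 + 5 + 10 = 26 bits.

Unary([10, 4, 9]) = 11111111110111101111111110 (26 bits)


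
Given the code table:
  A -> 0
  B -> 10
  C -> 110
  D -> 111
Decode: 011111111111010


Decoding:
0 -> A
111 -> D
111 -> D
111 -> D
110 -> C
10 -> B


Result: ADDDCB


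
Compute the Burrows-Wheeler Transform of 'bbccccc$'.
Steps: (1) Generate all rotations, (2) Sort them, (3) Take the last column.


Rotations (sorted):
  0: $bbccccc -> last char: c
  1: bbccccc$ -> last char: $
  2: bccccc$b -> last char: b
  3: c$bbcccc -> last char: c
  4: cc$bbccc -> last char: c
  5: ccc$bbcc -> last char: c
  6: cccc$bbc -> last char: c
  7: ccccc$bb -> last char: b


BWT = c$bccccb


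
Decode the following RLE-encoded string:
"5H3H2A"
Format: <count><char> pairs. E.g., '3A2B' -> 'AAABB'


Expanding each <count><char> pair:
  5H -> 'HHHHH'
  3H -> 'HHH'
  2A -> 'AA'

Decoded = HHHHHHHHAA


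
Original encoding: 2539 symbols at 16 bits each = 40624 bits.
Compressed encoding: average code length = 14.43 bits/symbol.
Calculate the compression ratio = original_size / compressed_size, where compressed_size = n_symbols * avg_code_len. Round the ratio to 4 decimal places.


original_size = n_symbols * orig_bits = 2539 * 16 = 40624 bits
compressed_size = n_symbols * avg_code_len = 2539 * 14.43 = 36637.77 bits
ratio = original_size / compressed_size = 40624 / 36637.77 = 1.1088

Compression ratio = 1.1088


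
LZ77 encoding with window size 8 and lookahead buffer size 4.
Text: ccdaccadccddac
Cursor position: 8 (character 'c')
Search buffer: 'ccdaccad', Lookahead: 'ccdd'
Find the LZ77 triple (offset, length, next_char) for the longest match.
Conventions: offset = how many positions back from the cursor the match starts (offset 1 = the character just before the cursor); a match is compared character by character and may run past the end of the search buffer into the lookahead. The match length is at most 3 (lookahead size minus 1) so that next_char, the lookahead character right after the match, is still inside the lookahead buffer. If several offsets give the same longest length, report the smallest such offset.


Try each offset into the search buffer:
  offset=1 (pos 7, char 'd'): match length 0
  offset=2 (pos 6, char 'a'): match length 0
  offset=3 (pos 5, char 'c'): match length 1
  offset=4 (pos 4, char 'c'): match length 2
  offset=5 (pos 3, char 'a'): match length 0
  offset=6 (pos 2, char 'd'): match length 0
  offset=7 (pos 1, char 'c'): match length 1
  offset=8 (pos 0, char 'c'): match length 3
Longest match has length 3 at offset 8.
next_char = character at position 8 + 3 = 11 -> 'd'

Best match: offset=8, length=3 (matching 'ccd' starting at position 0)
LZ77 triple: (8, 3, 'd')


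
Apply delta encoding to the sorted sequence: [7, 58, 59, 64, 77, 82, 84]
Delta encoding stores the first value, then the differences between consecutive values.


First value: 7
Deltas:
  58 - 7 = 51
  59 - 58 = 1
  64 - 59 = 5
  77 - 64 = 13
  82 - 77 = 5
  84 - 82 = 2


Delta encoded: [7, 51, 1, 5, 13, 5, 2]


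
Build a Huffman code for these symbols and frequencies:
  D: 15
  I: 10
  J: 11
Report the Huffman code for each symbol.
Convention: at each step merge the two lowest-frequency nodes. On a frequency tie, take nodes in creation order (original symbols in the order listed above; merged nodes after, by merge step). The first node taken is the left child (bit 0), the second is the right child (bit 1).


Huffman tree construction:
Step 1: Merge I(10) + J(11) = 21
Step 2: Merge D(15) + (I+J)(21) = 36
Read each symbol's code off the tree from the root (left child = 0, right child = 1).

Codes:
  D: 0 (length 1)
  I: 10 (length 2)
  J: 11 (length 2)
Average code length: 57/36 = 1.5833 bits/symbol


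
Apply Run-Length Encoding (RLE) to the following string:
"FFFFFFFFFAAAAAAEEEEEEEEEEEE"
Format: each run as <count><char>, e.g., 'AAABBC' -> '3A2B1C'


Scanning runs left to right:
  i=0: run of 'F' x 9 -> '9F'
  i=9: run of 'A' x 6 -> '6A'
  i=15: run of 'E' x 12 -> '12E'

RLE = 9F6A12E


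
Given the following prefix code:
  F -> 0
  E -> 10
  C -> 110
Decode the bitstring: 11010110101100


Decoding step by step:
Bits 110 -> C
Bits 10 -> E
Bits 110 -> C
Bits 10 -> E
Bits 110 -> C
Bits 0 -> F


Decoded message: CECECF


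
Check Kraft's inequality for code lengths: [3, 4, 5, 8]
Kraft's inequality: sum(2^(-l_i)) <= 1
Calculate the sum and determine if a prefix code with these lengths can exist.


Sum = 2^(-3) + 2^(-4) + 2^(-5) + 2^(-8)
    = 0.125 + 0.0625 + 0.03125 + 0.00390625
    = 57/256 = 0.22265625
Since 0.22265625 <= 1, Kraft's inequality IS satisfied.
A prefix code with these lengths CAN exist.

Kraft sum = 0.22265625. Satisfied.


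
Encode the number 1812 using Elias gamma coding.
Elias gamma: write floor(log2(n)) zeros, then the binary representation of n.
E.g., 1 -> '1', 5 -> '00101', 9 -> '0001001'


num_bits = floor(log2(1812)) + 1 = 11
leading_zeros = num_bits - 1 = 10
binary(1812) = 11100010100

Elias gamma(1812) = '0000000000' + '11100010100' = 000000000011100010100 (21 bits)


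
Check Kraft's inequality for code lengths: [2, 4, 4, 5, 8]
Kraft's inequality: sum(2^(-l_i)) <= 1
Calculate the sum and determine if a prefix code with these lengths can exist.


Sum = 2^(-2) + 2^(-4) + 2^(-4) + 2^(-5) + 2^(-8)
    = 0.25 + 0.0625 + 0.0625 + 0.03125 + 0.00390625
    = 105/256 = 0.41015625
Since 0.41015625 <= 1, Kraft's inequality IS satisfied.
A prefix code with these lengths CAN exist.

Kraft sum = 0.41015625. Satisfied.


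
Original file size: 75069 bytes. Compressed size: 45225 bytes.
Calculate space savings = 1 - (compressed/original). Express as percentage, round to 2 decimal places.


ratio = compressed/original = 45225/75069 = 0.602446
savings = 1 - ratio = 1 - 0.602446 = 0.397554
as a percentage: 0.397554 * 100 = 39.76%

Space savings = 1 - 45225/75069 = 39.76%


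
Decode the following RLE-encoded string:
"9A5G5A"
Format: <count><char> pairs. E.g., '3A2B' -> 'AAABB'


Expanding each <count><char> pair:
  9A -> 'AAAAAAAAA'
  5G -> 'GGGGG'
  5A -> 'AAAAA'

Decoded = AAAAAAAAAGGGGGAAAAA


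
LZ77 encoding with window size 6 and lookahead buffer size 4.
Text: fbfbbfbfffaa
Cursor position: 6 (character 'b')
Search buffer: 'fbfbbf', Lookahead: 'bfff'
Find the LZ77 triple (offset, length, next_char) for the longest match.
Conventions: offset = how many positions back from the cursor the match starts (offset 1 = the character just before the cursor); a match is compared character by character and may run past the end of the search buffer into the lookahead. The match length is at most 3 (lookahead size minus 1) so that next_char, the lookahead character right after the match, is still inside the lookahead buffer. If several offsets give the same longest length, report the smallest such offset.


Try each offset into the search buffer:
  offset=1 (pos 5, char 'f'): match length 0
  offset=2 (pos 4, char 'b'): match length 2
  offset=3 (pos 3, char 'b'): match length 1
  offset=4 (pos 2, char 'f'): match length 0
  offset=5 (pos 1, char 'b'): match length 2
  offset=6 (pos 0, char 'f'): match length 0
Longest match has length 2, found at offsets 2, 5; take the smallest, offset 2.
next_char = character at position 6 + 2 = 8 -> 'f'

Best match: offset=2, length=2 (matching 'bf' starting at position 4)
LZ77 triple: (2, 2, 'f')


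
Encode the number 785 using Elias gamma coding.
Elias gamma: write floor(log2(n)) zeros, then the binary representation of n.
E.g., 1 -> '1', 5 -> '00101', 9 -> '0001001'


num_bits = floor(log2(785)) + 1 = 10
leading_zeros = num_bits - 1 = 9
binary(785) = 1100010001

Elias gamma(785) = '000000000' + '1100010001' = 0000000001100010001 (19 bits)


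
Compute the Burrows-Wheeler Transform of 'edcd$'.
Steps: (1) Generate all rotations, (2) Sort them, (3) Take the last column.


Rotations (sorted):
  0: $edcd -> last char: d
  1: cd$ed -> last char: d
  2: d$edc -> last char: c
  3: dcd$e -> last char: e
  4: edcd$ -> last char: $


BWT = ddce$


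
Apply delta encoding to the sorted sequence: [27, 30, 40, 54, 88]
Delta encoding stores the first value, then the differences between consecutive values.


First value: 27
Deltas:
  30 - 27 = 3
  40 - 30 = 10
  54 - 40 = 14
  88 - 54 = 34


Delta encoded: [27, 3, 10, 14, 34]


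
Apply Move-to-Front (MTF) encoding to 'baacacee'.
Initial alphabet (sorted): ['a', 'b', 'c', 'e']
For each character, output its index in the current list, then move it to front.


MTF encoding:
'b': index 1 in ['a', 'b', 'c', 'e'] -> ['b', 'a', 'c', 'e']
'a': index 1 in ['b', 'a', 'c', 'e'] -> ['a', 'b', 'c', 'e']
'a': index 0 in ['a', 'b', 'c', 'e'] -> ['a', 'b', 'c', 'e']
'c': index 2 in ['a', 'b', 'c', 'e'] -> ['c', 'a', 'b', 'e']
'a': index 1 in ['c', 'a', 'b', 'e'] -> ['a', 'c', 'b', 'e']
'c': index 1 in ['a', 'c', 'b', 'e'] -> ['c', 'a', 'b', 'e']
'e': index 3 in ['c', 'a', 'b', 'e'] -> ['e', 'c', 'a', 'b']
'e': index 0 in ['e', 'c', 'a', 'b'] -> ['e', 'c', 'a', 'b']


Output: [1, 1, 0, 2, 1, 1, 3, 0]


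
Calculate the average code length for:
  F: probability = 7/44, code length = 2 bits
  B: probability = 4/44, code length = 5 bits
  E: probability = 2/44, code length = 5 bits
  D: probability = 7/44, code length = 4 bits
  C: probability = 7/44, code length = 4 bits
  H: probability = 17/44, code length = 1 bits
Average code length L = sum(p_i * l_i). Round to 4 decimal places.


Weighted contributions p_i * l_i:
  F: (7/44) * 2 = 14/44
  B: (4/44) * 5 = 20/44
  E: (2/44) * 5 = 10/44
  D: (7/44) * 4 = 28/44
  C: (7/44) * 4 = 28/44
  H: (17/44) * 1 = 17/44
Sum = (14 + 20 + 10 + 28 + 28 + 17)/44 = 117/44

L = 117/44 = 2.6591 bits/symbol


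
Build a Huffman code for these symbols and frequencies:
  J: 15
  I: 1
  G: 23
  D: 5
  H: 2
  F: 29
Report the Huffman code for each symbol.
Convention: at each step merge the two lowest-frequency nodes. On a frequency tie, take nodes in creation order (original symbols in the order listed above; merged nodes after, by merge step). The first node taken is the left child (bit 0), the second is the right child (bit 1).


Huffman tree construction:
Step 1: Merge I(1) + H(2) = 3
Step 2: Merge (I+H)(3) + D(5) = 8
Step 3: Merge ((I+H)+D)(8) + J(15) = 23
Step 4: Merge G(23) + (((I+H)+D)+J)(23) = 46
Step 5: Merge F(29) + (G+(((I+H)+D)+J))(46) = 75
Read each symbol's code off the tree from the root (left child = 0, right child = 1).

Codes:
  J: 111 (length 3)
  I: 11000 (length 5)
  G: 10 (length 2)
  D: 1101 (length 4)
  H: 11001 (length 5)
  F: 0 (length 1)
Average code length: 155/75 = 2.0667 bits/symbol


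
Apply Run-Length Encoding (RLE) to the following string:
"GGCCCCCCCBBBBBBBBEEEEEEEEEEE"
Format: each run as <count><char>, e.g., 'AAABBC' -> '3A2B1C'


Scanning runs left to right:
  i=0: run of 'G' x 2 -> '2G'
  i=2: run of 'C' x 7 -> '7C'
  i=9: run of 'B' x 8 -> '8B'
  i=17: run of 'E' x 11 -> '11E'

RLE = 2G7C8B11E


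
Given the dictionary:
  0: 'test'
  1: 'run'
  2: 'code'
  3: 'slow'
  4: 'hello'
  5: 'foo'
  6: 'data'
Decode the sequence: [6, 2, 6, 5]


Look up each index in the dictionary:
  6 -> 'data'
  2 -> 'code'
  6 -> 'data'
  5 -> 'foo'

Decoded: "data code data foo"


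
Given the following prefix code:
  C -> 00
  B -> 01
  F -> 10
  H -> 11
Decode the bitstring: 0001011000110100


Decoding step by step:
Bits 00 -> C
Bits 01 -> B
Bits 01 -> B
Bits 10 -> F
Bits 00 -> C
Bits 11 -> H
Bits 01 -> B
Bits 00 -> C


Decoded message: CBBFCHBC


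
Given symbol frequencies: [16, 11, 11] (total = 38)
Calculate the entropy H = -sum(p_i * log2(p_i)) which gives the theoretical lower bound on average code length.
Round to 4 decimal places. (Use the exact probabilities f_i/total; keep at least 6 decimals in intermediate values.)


Per-symbol terms -p_i * log2(p_i) with p_i = f_i/38:
  p = 16/38 = 0.421053: log2(p) = -1.247928, -p*log2(p) = 0.525443
  p = 11/38 = 0.289474: log2(p) = -1.788496, -p*log2(p) = 0.517722
  p = 11/38 = 0.289474: log2(p) = -1.788496, -p*log2(p) = 0.517722
H = 0.525443 + 0.517722 + 0.517722 = 1.560887

H = 1.5609 bits/symbol


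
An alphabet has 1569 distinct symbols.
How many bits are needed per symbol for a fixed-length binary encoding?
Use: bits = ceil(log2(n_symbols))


log2(1569) = 10.6156
Bracket: 2^10 = 1024 < 1569 <= 2^11 = 2048
So ceil(log2(1569)) = 11

bits = ceil(log2(1569)) = ceil(10.6156) = 11 bits


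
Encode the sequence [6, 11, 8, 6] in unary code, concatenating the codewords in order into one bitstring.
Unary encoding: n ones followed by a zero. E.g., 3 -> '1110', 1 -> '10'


Encode each number as n ones followed by a terminating 0:
  6 -> 1111110 (7 bits)
  11 -> 111111111110 (12 bits)
  8 -> 111111110 (9 bits)
  6 -> 1111110 (7 bits)
Total length = 7 + 12 + 9 + 7 = 35 bits.

Unary([6, 11, 8, 6]) = 11111101111111111101111111101111110 (35 bits)


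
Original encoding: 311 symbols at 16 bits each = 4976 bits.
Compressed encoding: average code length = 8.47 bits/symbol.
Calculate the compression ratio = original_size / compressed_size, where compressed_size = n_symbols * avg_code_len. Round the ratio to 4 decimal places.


original_size = n_symbols * orig_bits = 311 * 16 = 4976 bits
compressed_size = n_symbols * avg_code_len = 311 * 8.47 = 2634.17 bits
ratio = original_size / compressed_size = 4976 / 2634.17 = 1.889

Compression ratio = 1.889


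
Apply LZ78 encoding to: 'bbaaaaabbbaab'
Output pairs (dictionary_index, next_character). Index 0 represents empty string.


LZ78 encoding steps:
Dictionary: {0: ''}
Step 1: w='' (idx 0), next='b' -> output (0, 'b'), add 'b' as idx 1
Step 2: w='b' (idx 1), next='a' -> output (1, 'a'), add 'ba' as idx 2
Step 3: w='' (idx 0), next='a' -> output (0, 'a'), add 'a' as idx 3
Step 4: w='a' (idx 3), next='a' -> output (3, 'a'), add 'aa' as idx 4
Step 5: w='a' (idx 3), next='b' -> output (3, 'b'), add 'ab' as idx 5
Step 6: w='b' (idx 1), next='b' -> output (1, 'b'), add 'bb' as idx 6
Step 7: w='aa' (idx 4), next='b' -> output (4, 'b'), add 'aab' as idx 7


Encoded: [(0, 'b'), (1, 'a'), (0, 'a'), (3, 'a'), (3, 'b'), (1, 'b'), (4, 'b')]


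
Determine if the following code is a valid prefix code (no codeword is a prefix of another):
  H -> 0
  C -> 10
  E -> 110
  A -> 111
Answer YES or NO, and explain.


Checking each pair (does one codeword prefix another?):
  H='0' vs C='10': no prefix
  H='0' vs E='110': no prefix
  H='0' vs A='111': no prefix
  C='10' vs H='0': no prefix
  C='10' vs E='110': no prefix
  C='10' vs A='111': no prefix
  E='110' vs H='0': no prefix
  E='110' vs C='10': no prefix
  E='110' vs A='111': no prefix
  A='111' vs H='0': no prefix
  A='111' vs C='10': no prefix
  A='111' vs E='110': no prefix
No violation found over all pairs.

YES -- this is a valid prefix code. No codeword is a prefix of any other codeword.


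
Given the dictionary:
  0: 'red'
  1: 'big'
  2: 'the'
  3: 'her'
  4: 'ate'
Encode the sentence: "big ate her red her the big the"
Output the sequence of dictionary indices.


Look up each word in the dictionary:
  'big' -> 1
  'ate' -> 4
  'her' -> 3
  'red' -> 0
  'her' -> 3
  'the' -> 2
  'big' -> 1
  'the' -> 2

Encoded: [1, 4, 3, 0, 3, 2, 1, 2]


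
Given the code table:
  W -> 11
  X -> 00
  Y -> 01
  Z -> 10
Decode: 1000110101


Decoding:
10 -> Z
00 -> X
11 -> W
01 -> Y
01 -> Y


Result: ZXWYY


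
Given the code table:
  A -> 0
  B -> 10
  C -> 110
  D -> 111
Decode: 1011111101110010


Decoding:
10 -> B
111 -> D
111 -> D
0 -> A
111 -> D
0 -> A
0 -> A
10 -> B


Result: BDDADAAB


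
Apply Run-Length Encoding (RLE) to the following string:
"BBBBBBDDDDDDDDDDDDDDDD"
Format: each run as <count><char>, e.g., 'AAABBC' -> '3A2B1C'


Scanning runs left to right:
  i=0: run of 'B' x 6 -> '6B'
  i=6: run of 'D' x 16 -> '16D'

RLE = 6B16D


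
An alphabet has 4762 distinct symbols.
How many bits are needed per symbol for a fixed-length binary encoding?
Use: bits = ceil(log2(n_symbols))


log2(4762) = 12.2174
Bracket: 2^12 = 4096 < 4762 <= 2^13 = 8192
So ceil(log2(4762)) = 13

bits = ceil(log2(4762)) = ceil(12.2174) = 13 bits


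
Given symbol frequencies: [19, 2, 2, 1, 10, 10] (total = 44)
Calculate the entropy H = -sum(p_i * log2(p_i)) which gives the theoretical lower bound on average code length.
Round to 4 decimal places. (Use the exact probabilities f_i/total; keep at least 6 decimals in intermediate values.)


Per-symbol terms -p_i * log2(p_i) with p_i = f_i/44:
  p = 19/44 = 0.431818: log2(p) = -1.211504, -p*log2(p) = 0.523149
  p = 2/44 = 0.045455: log2(p) = -4.459432, -p*log2(p) = 0.202701
  p = 2/44 = 0.045455: log2(p) = -4.459432, -p*log2(p) = 0.202701
  p = 1/44 = 0.022727: log2(p) = -5.459432, -p*log2(p) = 0.124078
  p = 10/44 = 0.227273: log2(p) = -2.137504, -p*log2(p) = 0.485796
  p = 10/44 = 0.227273: log2(p) = -2.137504, -p*log2(p) = 0.485796
H = 0.523149 + 0.202701 + 0.202701 + 0.124078 + 0.485796 + 0.485796 = 2.024221

H = 2.0242 bits/symbol


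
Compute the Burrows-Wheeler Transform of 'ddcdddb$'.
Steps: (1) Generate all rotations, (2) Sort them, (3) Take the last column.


Rotations (sorted):
  0: $ddcdddb -> last char: b
  1: b$ddcddd -> last char: d
  2: cdddb$dd -> last char: d
  3: db$ddcdd -> last char: d
  4: dcdddb$d -> last char: d
  5: ddb$ddcd -> last char: d
  6: ddcdddb$ -> last char: $
  7: dddb$ddc -> last char: c


BWT = bddddd$c


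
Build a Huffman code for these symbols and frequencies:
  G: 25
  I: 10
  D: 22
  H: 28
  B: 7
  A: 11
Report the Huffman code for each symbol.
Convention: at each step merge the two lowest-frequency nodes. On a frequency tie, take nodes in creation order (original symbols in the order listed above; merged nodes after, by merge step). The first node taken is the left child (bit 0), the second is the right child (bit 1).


Huffman tree construction:
Step 1: Merge B(7) + I(10) = 17
Step 2: Merge A(11) + (B+I)(17) = 28
Step 3: Merge D(22) + G(25) = 47
Step 4: Merge H(28) + (A+(B+I))(28) = 56
Step 5: Merge (D+G)(47) + (H+(A+(B+I)))(56) = 103
Read each symbol's code off the tree from the root (left child = 0, right child = 1).

Codes:
  G: 01 (length 2)
  I: 1111 (length 4)
  D: 00 (length 2)
  H: 10 (length 2)
  B: 1110 (length 4)
  A: 110 (length 3)
Average code length: 251/103 = 2.4369 bits/symbol


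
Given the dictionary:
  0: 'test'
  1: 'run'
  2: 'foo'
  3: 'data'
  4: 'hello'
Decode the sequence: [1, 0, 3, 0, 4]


Look up each index in the dictionary:
  1 -> 'run'
  0 -> 'test'
  3 -> 'data'
  0 -> 'test'
  4 -> 'hello'

Decoded: "run test data test hello"


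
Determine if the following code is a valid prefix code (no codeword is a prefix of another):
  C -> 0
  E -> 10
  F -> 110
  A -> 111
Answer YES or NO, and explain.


Checking each pair (does one codeword prefix another?):
  C='0' vs E='10': no prefix
  C='0' vs F='110': no prefix
  C='0' vs A='111': no prefix
  E='10' vs C='0': no prefix
  E='10' vs F='110': no prefix
  E='10' vs A='111': no prefix
  F='110' vs C='0': no prefix
  F='110' vs E='10': no prefix
  F='110' vs A='111': no prefix
  A='111' vs C='0': no prefix
  A='111' vs E='10': no prefix
  A='111' vs F='110': no prefix
No violation found over all pairs.

YES -- this is a valid prefix code. No codeword is a prefix of any other codeword.


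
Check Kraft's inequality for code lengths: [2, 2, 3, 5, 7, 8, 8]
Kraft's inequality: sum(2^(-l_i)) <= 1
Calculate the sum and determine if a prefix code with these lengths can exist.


Sum = 2^(-2) + 2^(-2) + 2^(-3) + 2^(-5) + 2^(-7) + 2^(-8) + 2^(-8)
    = 0.25 + 0.25 + 0.125 + 0.03125 + 0.0078125 + 0.00390625 + 0.00390625
    = 172/256 = 0.671875
Since 0.671875 <= 1, Kraft's inequality IS satisfied.
A prefix code with these lengths CAN exist.

Kraft sum = 0.671875. Satisfied.


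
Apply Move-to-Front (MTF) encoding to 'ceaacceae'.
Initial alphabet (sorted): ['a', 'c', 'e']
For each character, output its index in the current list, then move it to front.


MTF encoding:
'c': index 1 in ['a', 'c', 'e'] -> ['c', 'a', 'e']
'e': index 2 in ['c', 'a', 'e'] -> ['e', 'c', 'a']
'a': index 2 in ['e', 'c', 'a'] -> ['a', 'e', 'c']
'a': index 0 in ['a', 'e', 'c'] -> ['a', 'e', 'c']
'c': index 2 in ['a', 'e', 'c'] -> ['c', 'a', 'e']
'c': index 0 in ['c', 'a', 'e'] -> ['c', 'a', 'e']
'e': index 2 in ['c', 'a', 'e'] -> ['e', 'c', 'a']
'a': index 2 in ['e', 'c', 'a'] -> ['a', 'e', 'c']
'e': index 1 in ['a', 'e', 'c'] -> ['e', 'a', 'c']


Output: [1, 2, 2, 0, 2, 0, 2, 2, 1]


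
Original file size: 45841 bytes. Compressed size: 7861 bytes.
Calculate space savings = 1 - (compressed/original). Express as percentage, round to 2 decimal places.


ratio = compressed/original = 7861/45841 = 0.171484
savings = 1 - ratio = 1 - 0.171484 = 0.828516
as a percentage: 0.828516 * 100 = 82.85%

Space savings = 1 - 7861/45841 = 82.85%


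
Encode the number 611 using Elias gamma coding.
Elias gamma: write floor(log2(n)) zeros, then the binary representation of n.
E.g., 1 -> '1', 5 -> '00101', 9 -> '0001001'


num_bits = floor(log2(611)) + 1 = 10
leading_zeros = num_bits - 1 = 9
binary(611) = 1001100011

Elias gamma(611) = '000000000' + '1001100011' = 0000000001001100011 (19 bits)


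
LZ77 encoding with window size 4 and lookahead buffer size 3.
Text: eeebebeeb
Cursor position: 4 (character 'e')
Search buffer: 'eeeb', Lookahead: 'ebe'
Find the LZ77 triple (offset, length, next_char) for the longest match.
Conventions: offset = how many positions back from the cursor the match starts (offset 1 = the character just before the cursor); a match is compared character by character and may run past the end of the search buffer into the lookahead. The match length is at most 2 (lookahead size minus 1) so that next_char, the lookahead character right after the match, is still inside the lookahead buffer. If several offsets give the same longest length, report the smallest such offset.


Try each offset into the search buffer:
  offset=1 (pos 3, char 'b'): match length 0
  offset=2 (pos 2, char 'e'): match length 2
  offset=3 (pos 1, char 'e'): match length 1
  offset=4 (pos 0, char 'e'): match length 1
Longest match has length 2 at offset 2.
next_char = character at position 4 + 2 = 6 -> 'e'

Best match: offset=2, length=2 (matching 'eb' starting at position 2)
LZ77 triple: (2, 2, 'e')


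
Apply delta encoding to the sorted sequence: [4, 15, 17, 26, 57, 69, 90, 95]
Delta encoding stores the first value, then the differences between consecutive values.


First value: 4
Deltas:
  15 - 4 = 11
  17 - 15 = 2
  26 - 17 = 9
  57 - 26 = 31
  69 - 57 = 12
  90 - 69 = 21
  95 - 90 = 5


Delta encoded: [4, 11, 2, 9, 31, 12, 21, 5]


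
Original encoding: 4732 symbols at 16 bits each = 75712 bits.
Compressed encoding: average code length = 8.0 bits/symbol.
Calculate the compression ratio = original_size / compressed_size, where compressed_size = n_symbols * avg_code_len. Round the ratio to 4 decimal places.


original_size = n_symbols * orig_bits = 4732 * 16 = 75712 bits
compressed_size = n_symbols * avg_code_len = 4732 * 8.0 = 37856.0 bits
ratio = original_size / compressed_size = 75712 / 37856.0 = 2.0

Compression ratio = 2.0


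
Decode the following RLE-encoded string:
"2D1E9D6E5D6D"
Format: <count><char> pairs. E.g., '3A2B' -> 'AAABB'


Expanding each <count><char> pair:
  2D -> 'DD'
  1E -> 'E'
  9D -> 'DDDDDDDDD'
  6E -> 'EEEEEE'
  5D -> 'DDDDD'
  6D -> 'DDDDDD'

Decoded = DDEDDDDDDDDDEEEEEEDDDDDDDDDDD


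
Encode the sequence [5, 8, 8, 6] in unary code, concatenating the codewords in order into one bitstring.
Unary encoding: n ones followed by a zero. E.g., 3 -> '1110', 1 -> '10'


Encode each number as n ones followed by a terminating 0:
  5 -> 111110 (6 bits)
  8 -> 111111110 (9 bits)
  8 -> 111111110 (9 bits)
  6 -> 1111110 (7 bits)
Total length = 6 + 9 + 9 + 7 = 31 bits.

Unary([5, 8, 8, 6]) = 1111101111111101111111101111110 (31 bits)


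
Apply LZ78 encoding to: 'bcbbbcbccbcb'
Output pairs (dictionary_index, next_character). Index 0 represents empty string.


LZ78 encoding steps:
Dictionary: {0: ''}
Step 1: w='' (idx 0), next='b' -> output (0, 'b'), add 'b' as idx 1
Step 2: w='' (idx 0), next='c' -> output (0, 'c'), add 'c' as idx 2
Step 3: w='b' (idx 1), next='b' -> output (1, 'b'), add 'bb' as idx 3
Step 4: w='b' (idx 1), next='c' -> output (1, 'c'), add 'bc' as idx 4
Step 5: w='bc' (idx 4), next='c' -> output (4, 'c'), add 'bcc' as idx 5
Step 6: w='bc' (idx 4), next='b' -> output (4, 'b'), add 'bcb' as idx 6


Encoded: [(0, 'b'), (0, 'c'), (1, 'b'), (1, 'c'), (4, 'c'), (4, 'b')]


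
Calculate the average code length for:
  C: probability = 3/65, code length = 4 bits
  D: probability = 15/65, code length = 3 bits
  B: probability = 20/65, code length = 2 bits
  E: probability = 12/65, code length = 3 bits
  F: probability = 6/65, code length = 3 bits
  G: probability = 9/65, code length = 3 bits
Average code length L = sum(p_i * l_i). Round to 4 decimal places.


Weighted contributions p_i * l_i:
  C: (3/65) * 4 = 12/65
  D: (15/65) * 3 = 45/65
  B: (20/65) * 2 = 40/65
  E: (12/65) * 3 = 36/65
  F: (6/65) * 3 = 18/65
  G: (9/65) * 3 = 27/65
Sum = (12 + 45 + 40 + 36 + 18 + 27)/65 = 178/65

L = 178/65 = 2.7385 bits/symbol


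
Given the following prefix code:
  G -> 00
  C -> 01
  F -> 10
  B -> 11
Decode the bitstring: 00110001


Decoding step by step:
Bits 00 -> G
Bits 11 -> B
Bits 00 -> G
Bits 01 -> C


Decoded message: GBGC


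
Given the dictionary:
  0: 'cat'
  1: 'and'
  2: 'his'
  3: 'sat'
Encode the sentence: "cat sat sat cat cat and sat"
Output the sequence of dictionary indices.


Look up each word in the dictionary:
  'cat' -> 0
  'sat' -> 3
  'sat' -> 3
  'cat' -> 0
  'cat' -> 0
  'and' -> 1
  'sat' -> 3

Encoded: [0, 3, 3, 0, 0, 1, 3]


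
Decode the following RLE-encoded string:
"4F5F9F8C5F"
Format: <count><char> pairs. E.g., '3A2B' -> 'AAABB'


Expanding each <count><char> pair:
  4F -> 'FFFF'
  5F -> 'FFFFF'
  9F -> 'FFFFFFFFF'
  8C -> 'CCCCCCCC'
  5F -> 'FFFFF'

Decoded = FFFFFFFFFFFFFFFFFFCCCCCCCCFFFFF


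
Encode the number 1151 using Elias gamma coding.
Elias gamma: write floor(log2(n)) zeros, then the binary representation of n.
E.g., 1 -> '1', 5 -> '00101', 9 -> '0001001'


num_bits = floor(log2(1151)) + 1 = 11
leading_zeros = num_bits - 1 = 10
binary(1151) = 10001111111

Elias gamma(1151) = '0000000000' + '10001111111' = 000000000010001111111 (21 bits)
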